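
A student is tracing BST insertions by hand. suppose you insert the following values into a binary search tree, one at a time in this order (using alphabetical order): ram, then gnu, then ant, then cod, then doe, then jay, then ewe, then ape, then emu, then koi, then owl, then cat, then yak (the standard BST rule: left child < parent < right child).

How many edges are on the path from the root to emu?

ram: root
gnu: left child of ram (depth 1)
ant: left child of gnu (depth 2)
cod: right child of ant (depth 3)
doe: right child of cod (depth 4)
jay: right child of gnu (depth 2)
ewe: right child of doe (depth 5)
ape: left child of cod (depth 4)
emu: left child of ewe (depth 6)
koi: right child of jay (depth 3)
owl: right child of koi (depth 4)
cat: right child of ape (depth 5)
yak: right child of ram (depth 1)

Path to emu: ram → gnu → ant → cod → doe → ewe → emu, which is 6 edges.

6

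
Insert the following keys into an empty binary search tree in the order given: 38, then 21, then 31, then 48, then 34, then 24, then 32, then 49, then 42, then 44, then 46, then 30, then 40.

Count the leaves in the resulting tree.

5

Insert 38: tree is empty, so 38 becomes the root.
Insert 21: 21 < 38 → go left. Place as left child of 38.
Insert 31: 31 < 38 → go left; 31 > 21 → go right. Place as right child of 21.
Insert 48: 48 > 38 → go right. Place as right child of 38.
Insert 34: 34 < 38 → go left; 34 > 21 → go right; 34 > 31 → go right. Place as right child of 31.
Insert 24: 24 < 38 → go left; 24 > 21 → go right; 24 < 31 → go left. Place as left child of 31.
Insert 32: 32 < 38 → go left; 32 > 21 → go right; 32 > 31 → go right; 32 < 34 → go left. Place as left child of 34.
Insert 49: 49 > 38 → go right; 49 > 48 → go right. Place as right child of 48.
Insert 42: 42 > 38 → go right; 42 < 48 → go left. Place as left child of 48.
Insert 44: 44 > 38 → go right; 44 < 48 → go left; 44 > 42 → go right. Place as right child of 42.
Insert 46: 46 > 38 → go right; 46 < 48 → go left; 46 > 42 → go right; 46 > 44 → go right. Place as right child of 44.
Insert 30: 30 < 38 → go left; 30 > 21 → go right; 30 < 31 → go left; 30 > 24 → go right. Place as right child of 24.
Insert 40: 40 > 38 → go right; 40 < 48 → go left; 40 < 42 → go left. Place as left child of 42.

Leaves: 30, 32, 40, 46, 49 — 5 in total.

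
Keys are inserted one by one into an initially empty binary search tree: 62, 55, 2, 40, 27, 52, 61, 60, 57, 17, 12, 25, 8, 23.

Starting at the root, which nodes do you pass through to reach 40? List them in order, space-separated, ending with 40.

62: root
55: left child of 62 (depth 1)
2: left child of 55 (depth 2)
40: right child of 2 (depth 3)
27: left child of 40 (depth 4)
52: right child of 40 (depth 4)
61: right child of 55 (depth 2)
60: left child of 61 (depth 3)
57: left child of 60 (depth 4)
17: left child of 27 (depth 5)
12: left child of 17 (depth 6)
25: right child of 17 (depth 6)
8: left child of 12 (depth 7)
23: left child of 25 (depth 7)

62 55 2 40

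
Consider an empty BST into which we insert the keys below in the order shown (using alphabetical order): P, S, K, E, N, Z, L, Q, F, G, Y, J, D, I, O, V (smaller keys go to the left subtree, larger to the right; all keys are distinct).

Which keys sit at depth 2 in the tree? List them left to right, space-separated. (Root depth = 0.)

E N Q Z

P: root
S: right child of P (depth 1)
K: left child of P (depth 1)
E: left child of K (depth 2)
N: right child of K (depth 2)
Z: right child of S (depth 2)
L: left child of N (depth 3)
Q: left child of S (depth 2)
F: right child of E (depth 3)
G: right child of F (depth 4)
Y: left child of Z (depth 3)
J: right child of G (depth 5)
D: left child of E (depth 3)
I: left child of J (depth 6)
O: right child of N (depth 3)
V: left child of Y (depth 4)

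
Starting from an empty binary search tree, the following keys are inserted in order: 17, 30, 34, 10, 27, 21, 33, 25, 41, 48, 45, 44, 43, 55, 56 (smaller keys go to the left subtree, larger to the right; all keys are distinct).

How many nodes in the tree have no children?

5

Insert 17: tree is empty, so 17 becomes the root.
Insert 30: 30 > 17 → go right. Place as right child of 17.
Insert 34: 34 > 17 → go right; 34 > 30 → go right. Place as right child of 30.
Insert 10: 10 < 17 → go left. Place as left child of 17.
Insert 27: 27 > 17 → go right; 27 < 30 → go left. Place as left child of 30.
Insert 21: 21 > 17 → go right; 21 < 30 → go left; 21 < 27 → go left. Place as left child of 27.
Insert 33: 33 > 17 → go right; 33 > 30 → go right; 33 < 34 → go left. Place as left child of 34.
Insert 25: 25 > 17 → go right; 25 < 30 → go left; 25 < 27 → go left; 25 > 21 → go right. Place as right child of 21.
Insert 41: 41 > 17 → go right; 41 > 30 → go right; 41 > 34 → go right. Place as right child of 34.
Insert 48: 48 > 17 → go right; 48 > 30 → go right; 48 > 34 → go right; 48 > 41 → go right. Place as right child of 41.
Insert 45: 45 > 17 → go right; 45 > 30 → go right; 45 > 34 → go right; 45 > 41 → go right; 45 < 48 → go left. Place as left child of 48.
Insert 44: 44 > 17 → go right; 44 > 30 → go right; 44 > 34 → go right; 44 > 41 → go right; 44 < 48 → go left; 44 < 45 → go left. Place as left child of 45.
Insert 43: 43 > 17 → go right; 43 > 30 → go right; 43 > 34 → go right; 43 > 41 → go right; 43 < 48 → go left; 43 < 45 → go left; 43 < 44 → go left. Place as left child of 44.
Insert 55: 55 > 17 → go right; 55 > 30 → go right; 55 > 34 → go right; 55 > 41 → go right; 55 > 48 → go right. Place as right child of 48.
Insert 56: 56 > 17 → go right; 56 > 30 → go right; 56 > 34 → go right; 56 > 41 → go right; 56 > 48 → go right; 56 > 55 → go right. Place as right child of 55.

Leaves: 10, 25, 33, 43, 56 — 5 in total.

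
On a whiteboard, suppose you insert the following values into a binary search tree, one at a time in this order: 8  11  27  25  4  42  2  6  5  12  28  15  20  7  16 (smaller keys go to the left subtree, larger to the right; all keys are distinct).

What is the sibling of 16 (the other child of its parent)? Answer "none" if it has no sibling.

none

8: root
11: right child of 8 (depth 1)
27: right child of 11 (depth 2)
25: left child of 27 (depth 3)
4: left child of 8 (depth 1)
42: right child of 27 (depth 3)
2: left child of 4 (depth 2)
6: right child of 4 (depth 2)
5: left child of 6 (depth 3)
12: left child of 25 (depth 4)
28: left child of 42 (depth 4)
15: right child of 12 (depth 5)
20: right child of 15 (depth 6)
7: right child of 6 (depth 3)
16: left child of 20 (depth 7)

16's parent is 20, which has only one child.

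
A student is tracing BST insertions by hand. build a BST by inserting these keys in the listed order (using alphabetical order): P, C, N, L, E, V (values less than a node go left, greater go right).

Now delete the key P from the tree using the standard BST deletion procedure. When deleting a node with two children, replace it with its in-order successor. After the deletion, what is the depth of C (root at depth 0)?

P: root
C: left child of P (depth 1)
N: right child of C (depth 2)
L: left child of N (depth 3)
E: left child of L (depth 4)
V: right child of P (depth 1)

Delete P (two children — replace with in-order successor).
After deletion, path to C: V → C.

1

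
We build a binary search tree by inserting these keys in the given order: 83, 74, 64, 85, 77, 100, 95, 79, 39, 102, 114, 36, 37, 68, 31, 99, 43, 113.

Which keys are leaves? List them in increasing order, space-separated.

31 37 43 68 79 99 113

Resulting structure (node: left, right):
  83: L=74, R=85
  74: L=64, R=77
  64: L=39, R=68
  85: L=–, R=100
  77: L=–, R=79
  100: L=95, R=102
  95: L=–, R=99
  79: L=–, R=–
  39: L=36, R=43
  102: L=–, R=114
  114: L=113, R=–
  36: L=31, R=37
  37: L=–, R=–
  68: L=–, R=–
  31: L=–, R=–
  99: L=–, R=–
  43: L=–, R=–
  113: L=–, R=–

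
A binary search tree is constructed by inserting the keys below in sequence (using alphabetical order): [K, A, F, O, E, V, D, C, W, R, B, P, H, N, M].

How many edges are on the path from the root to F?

2

K: root
A: left child of K (depth 1)
F: right child of A (depth 2)
O: right child of K (depth 1)
E: left child of F (depth 3)
V: right child of O (depth 2)
D: left child of E (depth 4)
C: left child of D (depth 5)
W: right child of V (depth 3)
R: left child of V (depth 3)
B: left child of C (depth 6)
P: left child of R (depth 4)
H: right child of F (depth 3)
N: left child of O (depth 2)
M: left child of N (depth 3)

Path to F: K → A → F, which is 2 edges.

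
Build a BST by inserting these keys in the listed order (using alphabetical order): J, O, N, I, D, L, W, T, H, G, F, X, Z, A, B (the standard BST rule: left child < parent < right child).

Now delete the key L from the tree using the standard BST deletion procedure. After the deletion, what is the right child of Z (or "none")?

none

Insert J: tree is empty, so J becomes the root.
Insert O: O > J → go right. Place as right child of J.
Insert N: N > J → go right; N < O → go left. Place as left child of O.
Insert I: I < J → go left. Place as left child of J.
Insert D: D < J → go left; D < I → go left. Place as left child of I.
Insert L: L > J → go right; L < O → go left; L < N → go left. Place as left child of N.
Insert W: W > J → go right; W > O → go right. Place as right child of O.
Insert T: T > J → go right; T > O → go right; T < W → go left. Place as left child of W.
Insert H: H < J → go left; H < I → go left; H > D → go right. Place as right child of D.
Insert G: G < J → go left; G < I → go left; G > D → go right; G < H → go left. Place as left child of H.
Insert F: F < J → go left; F < I → go left; F > D → go right; F < H → go left; F < G → go left. Place as left child of G.
Insert X: X > J → go right; X > O → go right; X > W → go right. Place as right child of W.
Insert Z: Z > J → go right; Z > O → go right; Z > W → go right; Z > X → go right. Place as right child of X.
Insert A: A < J → go left; A < I → go left; A < D → go left. Place as left child of D.
Insert B: B < J → go left; B < I → go left; B < D → go left; B > A → go right. Place as right child of A.

Delete L (at most one child — splice it out).
After deletion, Z's right child: none.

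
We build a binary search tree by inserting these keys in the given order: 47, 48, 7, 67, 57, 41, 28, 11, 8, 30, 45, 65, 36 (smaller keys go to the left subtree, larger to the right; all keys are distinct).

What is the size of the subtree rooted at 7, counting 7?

8

Insert 47: tree is empty, so 47 becomes the root.
Insert 48: 48 > 47 → go right. Place as right child of 47.
Insert 7: 7 < 47 → go left. Place as left child of 47.
Insert 67: 67 > 47 → go right; 67 > 48 → go right. Place as right child of 48.
Insert 57: 57 > 47 → go right; 57 > 48 → go right; 57 < 67 → go left. Place as left child of 67.
Insert 41: 41 < 47 → go left; 41 > 7 → go right. Place as right child of 7.
Insert 28: 28 < 47 → go left; 28 > 7 → go right; 28 < 41 → go left. Place as left child of 41.
Insert 11: 11 < 47 → go left; 11 > 7 → go right; 11 < 41 → go left; 11 < 28 → go left. Place as left child of 28.
Insert 8: 8 < 47 → go left; 8 > 7 → go right; 8 < 41 → go left; 8 < 28 → go left; 8 < 11 → go left. Place as left child of 11.
Insert 30: 30 < 47 → go left; 30 > 7 → go right; 30 < 41 → go left; 30 > 28 → go right. Place as right child of 28.
Insert 45: 45 < 47 → go left; 45 > 7 → go right; 45 > 41 → go right. Place as right child of 41.
Insert 65: 65 > 47 → go right; 65 > 48 → go right; 65 < 67 → go left; 65 > 57 → go right. Place as right child of 57.
Insert 36: 36 < 47 → go left; 36 > 7 → go right; 36 < 41 → go left; 36 > 28 → go right; 36 > 30 → go right. Place as right child of 30.

Subtree rooted at 7 contains: 7, 41, 28, 11, 8, 30, 36, 45 — 8 nodes.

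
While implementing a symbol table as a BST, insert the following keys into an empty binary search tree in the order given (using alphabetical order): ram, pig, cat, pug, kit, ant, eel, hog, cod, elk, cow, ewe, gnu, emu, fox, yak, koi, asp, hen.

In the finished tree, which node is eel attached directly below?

kit

ram: root
pig: left child of ram (depth 1)
cat: left child of pig (depth 2)
pug: right child of pig (depth 2)
kit: right child of cat (depth 3)
ant: left child of cat (depth 3)
eel: left child of kit (depth 4)
hog: right child of eel (depth 5)
cod: left child of eel (depth 5)
elk: left child of hog (depth 6)
cow: right child of cod (depth 6)
ewe: right child of elk (depth 7)
gnu: right child of ewe (depth 8)
emu: left child of ewe (depth 8)
fox: left child of gnu (depth 9)
yak: right child of ram (depth 1)
koi: right child of kit (depth 4)
asp: right child of ant (depth 4)
hen: right child of gnu (depth 9)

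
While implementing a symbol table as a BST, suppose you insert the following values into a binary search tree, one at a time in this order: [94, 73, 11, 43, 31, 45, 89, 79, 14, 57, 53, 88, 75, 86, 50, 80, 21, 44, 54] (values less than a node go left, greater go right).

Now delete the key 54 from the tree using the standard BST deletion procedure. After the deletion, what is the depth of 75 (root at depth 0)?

4

94: root
73: left child of 94 (depth 1)
11: left child of 73 (depth 2)
43: right child of 11 (depth 3)
31: left child of 43 (depth 4)
45: right child of 43 (depth 4)
89: right child of 73 (depth 2)
79: left child of 89 (depth 3)
14: left child of 31 (depth 5)
57: right child of 45 (depth 5)
53: left child of 57 (depth 6)
88: right child of 79 (depth 4)
75: left child of 79 (depth 4)
86: left child of 88 (depth 5)
50: left child of 53 (depth 7)
80: left child of 86 (depth 6)
21: right child of 14 (depth 6)
44: left child of 45 (depth 5)
54: right child of 53 (depth 7)

Delete 54 (at most one child — splice it out).
After deletion, path to 75: 94 → 73 → 89 → 79 → 75.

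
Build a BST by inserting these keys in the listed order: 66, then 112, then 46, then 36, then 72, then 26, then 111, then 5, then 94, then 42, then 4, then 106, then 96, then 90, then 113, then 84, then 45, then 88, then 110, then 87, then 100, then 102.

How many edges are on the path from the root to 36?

Resulting structure (node: left, right):
  66: L=46, R=112
  112: L=72, R=113
  46: L=36, R=–
  36: L=26, R=42
  72: L=–, R=111
  26: L=5, R=–
  111: L=94, R=–
  5: L=4, R=–
  94: L=90, R=106
  42: L=–, R=45
  4: L=–, R=–
  106: L=96, R=110
  96: L=–, R=100
  90: L=84, R=–
  113: L=–, R=–
  84: L=–, R=88
  45: L=–, R=–
  88: L=87, R=–
  110: L=–, R=–
  87: L=–, R=–
  100: L=–, R=102
  102: L=–, R=–

Path to 36: 66 → 46 → 36, which is 2 edges.

2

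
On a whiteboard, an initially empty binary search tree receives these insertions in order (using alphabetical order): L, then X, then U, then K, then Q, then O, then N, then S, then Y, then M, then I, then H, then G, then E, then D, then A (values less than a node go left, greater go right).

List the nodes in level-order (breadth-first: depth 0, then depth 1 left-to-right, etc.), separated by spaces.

L K X I U Y H Q G O S E N D M A

L: root
X: right child of L (depth 1)
U: left child of X (depth 2)
K: left child of L (depth 1)
Q: left child of U (depth 3)
O: left child of Q (depth 4)
N: left child of O (depth 5)
S: right child of Q (depth 4)
Y: right child of X (depth 2)
M: left child of N (depth 6)
I: left child of K (depth 2)
H: left child of I (depth 3)
G: left child of H (depth 4)
E: left child of G (depth 5)
D: left child of E (depth 6)
A: left child of D (depth 7)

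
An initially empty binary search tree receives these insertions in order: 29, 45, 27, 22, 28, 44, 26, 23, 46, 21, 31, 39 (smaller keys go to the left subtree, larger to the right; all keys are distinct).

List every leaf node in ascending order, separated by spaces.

Resulting structure (node: left, right):
  29: L=27, R=45
  45: L=44, R=46
  27: L=22, R=28
  22: L=21, R=26
  28: L=–, R=–
  44: L=31, R=–
  26: L=23, R=–
  23: L=–, R=–
  46: L=–, R=–
  21: L=–, R=–
  31: L=–, R=39
  39: L=–, R=–

21 23 28 39 46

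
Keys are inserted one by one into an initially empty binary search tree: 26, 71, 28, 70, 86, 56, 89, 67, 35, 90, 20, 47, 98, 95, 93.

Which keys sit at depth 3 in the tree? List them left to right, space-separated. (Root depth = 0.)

26: root
71: right child of 26 (depth 1)
28: left child of 71 (depth 2)
70: right child of 28 (depth 3)
86: right child of 71 (depth 2)
56: left child of 70 (depth 4)
89: right child of 86 (depth 3)
67: right child of 56 (depth 5)
35: left child of 56 (depth 5)
90: right child of 89 (depth 4)
20: left child of 26 (depth 1)
47: right child of 35 (depth 6)
98: right child of 90 (depth 5)
95: left child of 98 (depth 6)
93: left child of 95 (depth 7)

70 89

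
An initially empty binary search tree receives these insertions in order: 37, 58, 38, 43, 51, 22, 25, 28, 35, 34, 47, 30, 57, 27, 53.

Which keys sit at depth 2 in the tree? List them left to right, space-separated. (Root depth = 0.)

37: root
58: right child of 37 (depth 1)
38: left child of 58 (depth 2)
43: right child of 38 (depth 3)
51: right child of 43 (depth 4)
22: left child of 37 (depth 1)
25: right child of 22 (depth 2)
28: right child of 25 (depth 3)
35: right child of 28 (depth 4)
34: left child of 35 (depth 5)
47: left child of 51 (depth 5)
30: left child of 34 (depth 6)
57: right child of 51 (depth 5)
27: left child of 28 (depth 4)
53: left child of 57 (depth 6)

25 38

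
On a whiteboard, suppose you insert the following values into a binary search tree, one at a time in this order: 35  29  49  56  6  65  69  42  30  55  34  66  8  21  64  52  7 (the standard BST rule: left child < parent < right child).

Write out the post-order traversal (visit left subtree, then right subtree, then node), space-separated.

7 21 8 6 34 30 29 42 52 55 64 66 69 65 56 49 35

35: root
29: left child of 35 (depth 1)
49: right child of 35 (depth 1)
56: right child of 49 (depth 2)
6: left child of 29 (depth 2)
65: right child of 56 (depth 3)
69: right child of 65 (depth 4)
42: left child of 49 (depth 2)
30: right child of 29 (depth 2)
55: left child of 56 (depth 3)
34: right child of 30 (depth 3)
66: left child of 69 (depth 5)
8: right child of 6 (depth 3)
21: right child of 8 (depth 4)
64: left child of 65 (depth 4)
52: left child of 55 (depth 4)
7: left child of 8 (depth 4)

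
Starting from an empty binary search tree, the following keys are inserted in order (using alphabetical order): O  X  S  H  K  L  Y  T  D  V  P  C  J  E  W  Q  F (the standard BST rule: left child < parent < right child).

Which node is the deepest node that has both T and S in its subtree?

Resulting structure (node: left, right):
  O: L=H, R=X
  X: L=S, R=Y
  S: L=P, R=T
  H: L=D, R=K
  K: L=J, R=L
  L: L=–, R=–
  Y: L=–, R=–
  T: L=–, R=V
  D: L=C, R=E
  V: L=–, R=W
  P: L=–, R=Q
  C: L=–, R=–
  J: L=–, R=–
  E: L=–, R=F
  W: L=–, R=–
  Q: L=–, R=–
  F: L=–, R=–

Path to T: O → X → S → T
Path to S: O → X → S
S lies on both paths and is an ancestor of the other node.

S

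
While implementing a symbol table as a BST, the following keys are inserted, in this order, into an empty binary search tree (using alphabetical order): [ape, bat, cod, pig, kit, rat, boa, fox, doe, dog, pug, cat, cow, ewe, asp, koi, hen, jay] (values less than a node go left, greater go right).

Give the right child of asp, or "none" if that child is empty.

none

ape: root
bat: right child of ape (depth 1)
cod: right child of bat (depth 2)
pig: right child of cod (depth 3)
kit: left child of pig (depth 4)
rat: right child of pig (depth 4)
boa: left child of cod (depth 3)
fox: left child of kit (depth 5)
doe: left child of fox (depth 6)
dog: right child of doe (depth 7)
pug: left child of rat (depth 5)
cat: right child of boa (depth 4)
cow: left child of doe (depth 7)
ewe: right child of dog (depth 8)
asp: left child of bat (depth 2)
koi: right child of kit (depth 5)
hen: right child of fox (depth 6)
jay: right child of hen (depth 7)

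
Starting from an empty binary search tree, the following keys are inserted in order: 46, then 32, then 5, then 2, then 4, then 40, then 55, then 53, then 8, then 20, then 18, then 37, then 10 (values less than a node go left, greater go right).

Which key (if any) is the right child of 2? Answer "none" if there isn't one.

4

Insert 46: tree is empty, so 46 becomes the root.
Insert 32: 32 < 46 → go left. Place as left child of 46.
Insert 5: 5 < 46 → go left; 5 < 32 → go left. Place as left child of 32.
Insert 2: 2 < 46 → go left; 2 < 32 → go left; 2 < 5 → go left. Place as left child of 5.
Insert 4: 4 < 46 → go left; 4 < 32 → go left; 4 < 5 → go left; 4 > 2 → go right. Place as right child of 2.
Insert 40: 40 < 46 → go left; 40 > 32 → go right. Place as right child of 32.
Insert 55: 55 > 46 → go right. Place as right child of 46.
Insert 53: 53 > 46 → go right; 53 < 55 → go left. Place as left child of 55.
Insert 8: 8 < 46 → go left; 8 < 32 → go left; 8 > 5 → go right. Place as right child of 5.
Insert 20: 20 < 46 → go left; 20 < 32 → go left; 20 > 5 → go right; 20 > 8 → go right. Place as right child of 8.
Insert 18: 18 < 46 → go left; 18 < 32 → go left; 18 > 5 → go right; 18 > 8 → go right; 18 < 20 → go left. Place as left child of 20.
Insert 37: 37 < 46 → go left; 37 > 32 → go right; 37 < 40 → go left. Place as left child of 40.
Insert 10: 10 < 46 → go left; 10 < 32 → go left; 10 > 5 → go right; 10 > 8 → go right; 10 < 20 → go left; 10 < 18 → go left. Place as left child of 18.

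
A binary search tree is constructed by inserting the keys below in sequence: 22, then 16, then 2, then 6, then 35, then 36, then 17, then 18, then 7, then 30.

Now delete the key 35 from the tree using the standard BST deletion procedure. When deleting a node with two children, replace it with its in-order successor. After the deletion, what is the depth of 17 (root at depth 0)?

Insert 22: tree is empty, so 22 becomes the root.
Insert 16: 16 < 22 → go left. Place as left child of 22.
Insert 2: 2 < 22 → go left; 2 < 16 → go left. Place as left child of 16.
Insert 6: 6 < 22 → go left; 6 < 16 → go left; 6 > 2 → go right. Place as right child of 2.
Insert 35: 35 > 22 → go right. Place as right child of 22.
Insert 36: 36 > 22 → go right; 36 > 35 → go right. Place as right child of 35.
Insert 17: 17 < 22 → go left; 17 > 16 → go right. Place as right child of 16.
Insert 18: 18 < 22 → go left; 18 > 16 → go right; 18 > 17 → go right. Place as right child of 17.
Insert 7: 7 < 22 → go left; 7 < 16 → go left; 7 > 2 → go right; 7 > 6 → go right. Place as right child of 6.
Insert 30: 30 > 22 → go right; 30 < 35 → go left. Place as left child of 35.

Delete 35 (two children — replace with in-order successor).
After deletion, path to 17: 22 → 16 → 17.

2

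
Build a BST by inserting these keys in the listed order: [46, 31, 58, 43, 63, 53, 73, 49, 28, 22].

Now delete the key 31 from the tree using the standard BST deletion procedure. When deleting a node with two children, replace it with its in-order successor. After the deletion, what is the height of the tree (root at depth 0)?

3

46: root
31: left child of 46 (depth 1)
58: right child of 46 (depth 1)
43: right child of 31 (depth 2)
63: right child of 58 (depth 2)
53: left child of 58 (depth 2)
73: right child of 63 (depth 3)
49: left child of 53 (depth 3)
28: left child of 31 (depth 2)
22: left child of 28 (depth 3)

Delete 31 (two children — replace with in-order successor).
After deletion, deepest node is 73 at depth 3.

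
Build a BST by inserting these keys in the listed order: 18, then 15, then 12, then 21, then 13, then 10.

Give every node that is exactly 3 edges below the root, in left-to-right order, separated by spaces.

10 13

18: root
15: left child of 18 (depth 1)
12: left child of 15 (depth 2)
21: right child of 18 (depth 1)
13: right child of 12 (depth 3)
10: left child of 12 (depth 3)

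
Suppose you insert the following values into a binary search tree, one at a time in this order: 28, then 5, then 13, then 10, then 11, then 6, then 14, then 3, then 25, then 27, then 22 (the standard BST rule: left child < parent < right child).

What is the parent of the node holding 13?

28: root
5: left child of 28 (depth 1)
13: right child of 5 (depth 2)
10: left child of 13 (depth 3)
11: right child of 10 (depth 4)
6: left child of 10 (depth 4)
14: right child of 13 (depth 3)
3: left child of 5 (depth 2)
25: right child of 14 (depth 4)
27: right child of 25 (depth 5)
22: left child of 25 (depth 5)

5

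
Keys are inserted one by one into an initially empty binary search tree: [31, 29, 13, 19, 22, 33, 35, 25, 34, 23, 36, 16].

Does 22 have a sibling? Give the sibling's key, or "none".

Insert 31: tree is empty, so 31 becomes the root.
Insert 29: 29 < 31 → go left. Place as left child of 31.
Insert 13: 13 < 31 → go left; 13 < 29 → go left. Place as left child of 29.
Insert 19: 19 < 31 → go left; 19 < 29 → go left; 19 > 13 → go right. Place as right child of 13.
Insert 22: 22 < 31 → go left; 22 < 29 → go left; 22 > 13 → go right; 22 > 19 → go right. Place as right child of 19.
Insert 33: 33 > 31 → go right. Place as right child of 31.
Insert 35: 35 > 31 → go right; 35 > 33 → go right. Place as right child of 33.
Insert 25: 25 < 31 → go left; 25 < 29 → go left; 25 > 13 → go right; 25 > 19 → go right; 25 > 22 → go right. Place as right child of 22.
Insert 34: 34 > 31 → go right; 34 > 33 → go right; 34 < 35 → go left. Place as left child of 35.
Insert 23: 23 < 31 → go left; 23 < 29 → go left; 23 > 13 → go right; 23 > 19 → go right; 23 > 22 → go right; 23 < 25 → go left. Place as left child of 25.
Insert 36: 36 > 31 → go right; 36 > 33 → go right; 36 > 35 → go right. Place as right child of 35.
Insert 16: 16 < 31 → go left; 16 < 29 → go left; 16 > 13 → go right; 16 < 19 → go left. Place as left child of 19.

22's parent is 19; the other child of 19 is 16.

16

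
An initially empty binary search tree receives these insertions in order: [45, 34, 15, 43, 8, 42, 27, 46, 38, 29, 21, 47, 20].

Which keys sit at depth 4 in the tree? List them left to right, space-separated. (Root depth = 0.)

21 29 38

45: root
34: left child of 45 (depth 1)
15: left child of 34 (depth 2)
43: right child of 34 (depth 2)
8: left child of 15 (depth 3)
42: left child of 43 (depth 3)
27: right child of 15 (depth 3)
46: right child of 45 (depth 1)
38: left child of 42 (depth 4)
29: right child of 27 (depth 4)
21: left child of 27 (depth 4)
47: right child of 46 (depth 2)
20: left child of 21 (depth 5)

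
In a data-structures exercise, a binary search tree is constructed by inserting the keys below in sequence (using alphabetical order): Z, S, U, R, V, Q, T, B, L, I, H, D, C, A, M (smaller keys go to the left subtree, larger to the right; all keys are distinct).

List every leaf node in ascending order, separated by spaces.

Insert Z: tree is empty, so Z becomes the root.
Insert S: S < Z → go left. Place as left child of Z.
Insert U: U < Z → go left; U > S → go right. Place as right child of S.
Insert R: R < Z → go left; R < S → go left. Place as left child of S.
Insert V: V < Z → go left; V > S → go right; V > U → go right. Place as right child of U.
Insert Q: Q < Z → go left; Q < S → go left; Q < R → go left. Place as left child of R.
Insert T: T < Z → go left; T > S → go right; T < U → go left. Place as left child of U.
Insert B: B < Z → go left; B < S → go left; B < R → go left; B < Q → go left. Place as left child of Q.
Insert L: L < Z → go left; L < S → go left; L < R → go left; L < Q → go left; L > B → go right. Place as right child of B.
Insert I: I < Z → go left; I < S → go left; I < R → go left; I < Q → go left; I > B → go right; I < L → go left. Place as left child of L.
Insert H: H < Z → go left; H < S → go left; H < R → go left; H < Q → go left; H > B → go right; H < L → go left; H < I → go left. Place as left child of I.
Insert D: D < Z → go left; D < S → go left; D < R → go left; D < Q → go left; D > B → go right; D < L → go left; D < I → go left; D < H → go left. Place as left child of H.
Insert C: C < Z → go left; C < S → go left; C < R → go left; C < Q → go left; C > B → go right; C < L → go left; C < I → go left; C < H → go left; C < D → go left. Place as left child of D.
Insert A: A < Z → go left; A < S → go left; A < R → go left; A < Q → go left; A < B → go left. Place as left child of B.
Insert M: M < Z → go left; M < S → go left; M < R → go left; M < Q → go left; M > B → go right; M > L → go right. Place as right child of L.

A C M T V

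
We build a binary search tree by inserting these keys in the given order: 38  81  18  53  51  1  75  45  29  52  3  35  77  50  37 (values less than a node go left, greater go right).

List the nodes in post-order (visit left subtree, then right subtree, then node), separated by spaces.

38: root
81: right child of 38 (depth 1)
18: left child of 38 (depth 1)
53: left child of 81 (depth 2)
51: left child of 53 (depth 3)
1: left child of 18 (depth 2)
75: right child of 53 (depth 3)
45: left child of 51 (depth 4)
29: right child of 18 (depth 2)
52: right child of 51 (depth 4)
3: right child of 1 (depth 3)
35: right child of 29 (depth 3)
77: right child of 75 (depth 4)
50: right child of 45 (depth 5)
37: right child of 35 (depth 4)

3 1 37 35 29 18 50 45 52 51 77 75 53 81 38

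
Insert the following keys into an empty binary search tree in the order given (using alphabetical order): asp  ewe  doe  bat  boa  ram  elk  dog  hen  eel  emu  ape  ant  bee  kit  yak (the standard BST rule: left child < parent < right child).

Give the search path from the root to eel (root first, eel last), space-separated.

asp: root
ewe: right child of asp (depth 1)
doe: left child of ewe (depth 2)
bat: left child of doe (depth 3)
boa: right child of bat (depth 4)
ram: right child of ewe (depth 2)
elk: right child of doe (depth 3)
dog: left child of elk (depth 4)
hen: left child of ram (depth 3)
eel: right child of dog (depth 5)
emu: right child of elk (depth 4)
ape: left child of asp (depth 1)
ant: left child of ape (depth 2)
bee: left child of boa (depth 5)
kit: right child of hen (depth 4)
yak: right child of ram (depth 3)

asp ewe doe elk dog eel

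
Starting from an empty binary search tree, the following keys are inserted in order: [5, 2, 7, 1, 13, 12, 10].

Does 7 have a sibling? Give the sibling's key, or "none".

2

5: root
2: left child of 5 (depth 1)
7: right child of 5 (depth 1)
1: left child of 2 (depth 2)
13: right child of 7 (depth 2)
12: left child of 13 (depth 3)
10: left child of 12 (depth 4)

7's parent is 5; the other child of 5 is 2.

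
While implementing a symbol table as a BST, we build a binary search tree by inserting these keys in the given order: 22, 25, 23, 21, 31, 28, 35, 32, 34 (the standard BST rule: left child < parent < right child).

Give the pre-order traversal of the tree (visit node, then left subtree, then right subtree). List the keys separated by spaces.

22 21 25 23 31 28 35 32 34

22: root
25: right child of 22 (depth 1)
23: left child of 25 (depth 2)
21: left child of 22 (depth 1)
31: right child of 25 (depth 2)
28: left child of 31 (depth 3)
35: right child of 31 (depth 3)
32: left child of 35 (depth 4)
34: right child of 32 (depth 5)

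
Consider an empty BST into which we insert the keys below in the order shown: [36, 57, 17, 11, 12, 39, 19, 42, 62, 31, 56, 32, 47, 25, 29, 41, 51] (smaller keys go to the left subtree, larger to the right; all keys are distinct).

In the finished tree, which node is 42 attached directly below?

36: root
57: right child of 36 (depth 1)
17: left child of 36 (depth 1)
11: left child of 17 (depth 2)
12: right child of 11 (depth 3)
39: left child of 57 (depth 2)
19: right child of 17 (depth 2)
42: right child of 39 (depth 3)
62: right child of 57 (depth 2)
31: right child of 19 (depth 3)
56: right child of 42 (depth 4)
32: right child of 31 (depth 4)
47: left child of 56 (depth 5)
25: left child of 31 (depth 4)
29: right child of 25 (depth 5)
41: left child of 42 (depth 4)
51: right child of 47 (depth 6)

39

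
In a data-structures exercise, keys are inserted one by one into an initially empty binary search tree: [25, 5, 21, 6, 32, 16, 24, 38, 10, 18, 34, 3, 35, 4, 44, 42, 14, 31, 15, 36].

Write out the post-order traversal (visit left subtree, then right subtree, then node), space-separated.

4 3 15 14 10 18 16 6 24 21 5 31 36 35 34 42 44 38 32 25

25: root
5: left child of 25 (depth 1)
21: right child of 5 (depth 2)
6: left child of 21 (depth 3)
32: right child of 25 (depth 1)
16: right child of 6 (depth 4)
24: right child of 21 (depth 3)
38: right child of 32 (depth 2)
10: left child of 16 (depth 5)
18: right child of 16 (depth 5)
34: left child of 38 (depth 3)
3: left child of 5 (depth 2)
35: right child of 34 (depth 4)
4: right child of 3 (depth 3)
44: right child of 38 (depth 3)
42: left child of 44 (depth 4)
14: right child of 10 (depth 6)
31: left child of 32 (depth 2)
15: right child of 14 (depth 7)
36: right child of 35 (depth 5)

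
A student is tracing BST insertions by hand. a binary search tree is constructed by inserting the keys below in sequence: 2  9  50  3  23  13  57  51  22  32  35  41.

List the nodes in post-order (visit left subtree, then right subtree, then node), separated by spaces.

3 22 13 41 35 32 23 51 57 50 9 2

Insert 2: tree is empty, so 2 becomes the root.
Insert 9: 9 > 2 → go right. Place as right child of 2.
Insert 50: 50 > 2 → go right; 50 > 9 → go right. Place as right child of 9.
Insert 3: 3 > 2 → go right; 3 < 9 → go left. Place as left child of 9.
Insert 23: 23 > 2 → go right; 23 > 9 → go right; 23 < 50 → go left. Place as left child of 50.
Insert 13: 13 > 2 → go right; 13 > 9 → go right; 13 < 50 → go left; 13 < 23 → go left. Place as left child of 23.
Insert 57: 57 > 2 → go right; 57 > 9 → go right; 57 > 50 → go right. Place as right child of 50.
Insert 51: 51 > 2 → go right; 51 > 9 → go right; 51 > 50 → go right; 51 < 57 → go left. Place as left child of 57.
Insert 22: 22 > 2 → go right; 22 > 9 → go right; 22 < 50 → go left; 22 < 23 → go left; 22 > 13 → go right. Place as right child of 13.
Insert 32: 32 > 2 → go right; 32 > 9 → go right; 32 < 50 → go left; 32 > 23 → go right. Place as right child of 23.
Insert 35: 35 > 2 → go right; 35 > 9 → go right; 35 < 50 → go left; 35 > 23 → go right; 35 > 32 → go right. Place as right child of 32.
Insert 41: 41 > 2 → go right; 41 > 9 → go right; 41 < 50 → go left; 41 > 23 → go right; 41 > 32 → go right; 41 > 35 → go right. Place as right child of 35.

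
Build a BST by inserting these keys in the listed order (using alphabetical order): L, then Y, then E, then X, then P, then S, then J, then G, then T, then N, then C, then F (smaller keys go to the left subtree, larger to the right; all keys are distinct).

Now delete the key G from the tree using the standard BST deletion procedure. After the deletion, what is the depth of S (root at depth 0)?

L: root
Y: right child of L (depth 1)
E: left child of L (depth 1)
X: left child of Y (depth 2)
P: left child of X (depth 3)
S: right child of P (depth 4)
J: right child of E (depth 2)
G: left child of J (depth 3)
T: right child of S (depth 5)
N: left child of P (depth 4)
C: left child of E (depth 2)
F: left child of G (depth 4)

Delete G (at most one child — splice it out).
After deletion, path to S: L → Y → X → P → S.

4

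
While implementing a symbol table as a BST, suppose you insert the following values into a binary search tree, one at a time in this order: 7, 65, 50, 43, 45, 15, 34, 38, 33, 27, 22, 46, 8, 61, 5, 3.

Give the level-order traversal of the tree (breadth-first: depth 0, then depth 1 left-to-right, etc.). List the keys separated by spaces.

7: root
65: right child of 7 (depth 1)
50: left child of 65 (depth 2)
43: left child of 50 (depth 3)
45: right child of 43 (depth 4)
15: left child of 43 (depth 4)
34: right child of 15 (depth 5)
38: right child of 34 (depth 6)
33: left child of 34 (depth 6)
27: left child of 33 (depth 7)
22: left child of 27 (depth 8)
46: right child of 45 (depth 5)
8: left child of 15 (depth 5)
61: right child of 50 (depth 3)
5: left child of 7 (depth 1)
3: left child of 5 (depth 2)

7 5 65 3 50 43 61 15 45 8 34 46 33 38 27 22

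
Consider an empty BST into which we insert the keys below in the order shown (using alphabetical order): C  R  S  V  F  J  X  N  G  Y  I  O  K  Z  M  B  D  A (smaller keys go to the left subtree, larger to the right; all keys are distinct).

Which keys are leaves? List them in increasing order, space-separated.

A D I M O Z

Resulting structure (node: left, right):
  C: L=B, R=R
  R: L=F, R=S
  S: L=–, R=V
  V: L=–, R=X
  F: L=D, R=J
  J: L=G, R=N
  X: L=–, R=Y
  N: L=K, R=O
  G: L=–, R=I
  Y: L=–, R=Z
  I: L=–, R=–
  O: L=–, R=–
  K: L=–, R=M
  Z: L=–, R=–
  M: L=–, R=–
  B: L=A, R=–
  D: L=–, R=–
  A: L=–, R=–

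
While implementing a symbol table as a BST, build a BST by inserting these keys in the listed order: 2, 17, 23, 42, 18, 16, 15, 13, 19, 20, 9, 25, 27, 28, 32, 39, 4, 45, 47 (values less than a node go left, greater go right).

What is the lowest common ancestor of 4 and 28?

Insert 2: tree is empty, so 2 becomes the root.
Insert 17: 17 > 2 → go right. Place as right child of 2.
Insert 23: 23 > 2 → go right; 23 > 17 → go right. Place as right child of 17.
Insert 42: 42 > 2 → go right; 42 > 17 → go right; 42 > 23 → go right. Place as right child of 23.
Insert 18: 18 > 2 → go right; 18 > 17 → go right; 18 < 23 → go left. Place as left child of 23.
Insert 16: 16 > 2 → go right; 16 < 17 → go left. Place as left child of 17.
Insert 15: 15 > 2 → go right; 15 < 17 → go left; 15 < 16 → go left. Place as left child of 16.
Insert 13: 13 > 2 → go right; 13 < 17 → go left; 13 < 16 → go left; 13 < 15 → go left. Place as left child of 15.
Insert 19: 19 > 2 → go right; 19 > 17 → go right; 19 < 23 → go left; 19 > 18 → go right. Place as right child of 18.
Insert 20: 20 > 2 → go right; 20 > 17 → go right; 20 < 23 → go left; 20 > 18 → go right; 20 > 19 → go right. Place as right child of 19.
Insert 9: 9 > 2 → go right; 9 < 17 → go left; 9 < 16 → go left; 9 < 15 → go left; 9 < 13 → go left. Place as left child of 13.
Insert 25: 25 > 2 → go right; 25 > 17 → go right; 25 > 23 → go right; 25 < 42 → go left. Place as left child of 42.
Insert 27: 27 > 2 → go right; 27 > 17 → go right; 27 > 23 → go right; 27 < 42 → go left; 27 > 25 → go right. Place as right child of 25.
Insert 28: 28 > 2 → go right; 28 > 17 → go right; 28 > 23 → go right; 28 < 42 → go left; 28 > 25 → go right; 28 > 27 → go right. Place as right child of 27.
Insert 32: 32 > 2 → go right; 32 > 17 → go right; 32 > 23 → go right; 32 < 42 → go left; 32 > 25 → go right; 32 > 27 → go right; 32 > 28 → go right. Place as right child of 28.
Insert 39: 39 > 2 → go right; 39 > 17 → go right; 39 > 23 → go right; 39 < 42 → go left; 39 > 25 → go right; 39 > 27 → go right; 39 > 28 → go right; 39 > 32 → go right. Place as right child of 32.
Insert 4: 4 > 2 → go right; 4 < 17 → go left; 4 < 16 → go left; 4 < 15 → go left; 4 < 13 → go left; 4 < 9 → go left. Place as left child of 9.
Insert 45: 45 > 2 → go right; 45 > 17 → go right; 45 > 23 → go right; 45 > 42 → go right. Place as right child of 42.
Insert 47: 47 > 2 → go right; 47 > 17 → go right; 47 > 23 → go right; 47 > 42 → go right; 47 > 45 → go right. Place as right child of 45.

Path to 4: 2 → 17 → 16 → 15 → 13 → 9 → 4
Path to 28: 2 → 17 → 23 → 42 → 25 → 27 → 28
The paths share a prefix ending at 17, then split left and right.

17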